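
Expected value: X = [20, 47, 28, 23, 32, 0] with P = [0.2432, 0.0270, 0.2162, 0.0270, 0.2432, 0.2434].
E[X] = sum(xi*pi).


E[X] = 20*0.2432 + 47*0.0270 + 28*0.2162 + 23*0.0270 + 32*0.2432 + 0*0.2434
= 4.8640 + 1.2690 + 6.0536 + 0.6210 + 7.7824 + 0
= 20.5900

E[X] = 20.5900


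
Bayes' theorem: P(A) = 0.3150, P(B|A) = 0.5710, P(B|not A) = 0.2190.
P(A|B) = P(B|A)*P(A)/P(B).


P(B) = P(B|A)*P(A) + P(B|A')*P(A')
= 0.5710*0.3150 + 0.2190*0.6850
= 0.179865 + 0.150015 = 0.329880
P(A|B) = 0.179865/0.329880 = 0.5452

P(A|B) = 0.5452


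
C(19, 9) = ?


C(19,9) = 19!/(9! × 10!)
= 121645100408832000/(362880 × 3628800)
= 92378

C(19,9) = 92378


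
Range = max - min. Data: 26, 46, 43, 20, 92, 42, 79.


Max = 92, Min = 20
Range = 92 - 20 = 72

Range = 72


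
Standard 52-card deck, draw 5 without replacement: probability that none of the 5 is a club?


P(no clubs) = (39/52) × (38/51) × (37/50) × (36/49) × (35/48)
= 0.2215

P = 0.2215


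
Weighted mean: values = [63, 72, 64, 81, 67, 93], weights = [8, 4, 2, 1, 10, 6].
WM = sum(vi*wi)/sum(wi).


Numerator = 63*8 + 72*4 + 64*2 + 81*1 + 67*10 + 93*6 = 2229
Denominator = 8 + 4 + 2 + 1 + 10 + 6 = 31
WM = 2229/31 = 71.9032

WM = 71.9032


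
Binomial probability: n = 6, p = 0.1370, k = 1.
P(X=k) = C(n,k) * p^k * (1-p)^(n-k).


C(6,1) = 6
p^1 = 0.137000
(1-p)^5 = 0.478690
P = 6 * 0.137000 * 0.478690 = 0.3935

P(X=1) = 0.3935


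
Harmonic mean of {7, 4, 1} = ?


Sum of reciprocals = 1/7 + 1/4 + 1/1 = 1.392857
HM = 3/1.392857 = 2.1538

HM = 2.1538


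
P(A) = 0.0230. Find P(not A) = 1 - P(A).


P(not A) = 1 - 0.0230 = 0.9770

P(not A) = 0.9770


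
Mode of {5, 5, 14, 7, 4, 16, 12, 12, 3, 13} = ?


Frequencies: 3:1, 4:1, 5:2, 7:1, 12:2, 13:1, 14:1, 16:1
Max frequency = 2
Mode = 5, 12

Mode = 5, 12


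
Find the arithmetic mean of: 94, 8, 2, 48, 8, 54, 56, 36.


Sum = 94 + 8 + 2 + 48 + 8 + 54 + 56 + 36 = 306
n = 8
Mean = 306/8 = 38.2500

Mean = 38.2500


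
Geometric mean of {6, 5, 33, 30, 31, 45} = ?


Product = 6 × 5 × 33 × 30 × 31 × 45 = 41431500
GM = 41431500^(1/6) = 18.6018

GM = 18.6018


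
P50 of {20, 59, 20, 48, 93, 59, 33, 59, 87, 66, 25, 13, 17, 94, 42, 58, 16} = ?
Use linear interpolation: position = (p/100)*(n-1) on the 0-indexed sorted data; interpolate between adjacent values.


Sorted: 13, 16, 17, 20, 20, 25, 33, 42, 48, 58, 59, 59, 59, 66, 87, 93, 94
n = 17
Index = 50/100 * 16 = 8.0000
Lower = data[8] = 48, Upper = data[9] = 58
P50 = 48 + 0*(10) = 48.0000

P50 = 48.0000


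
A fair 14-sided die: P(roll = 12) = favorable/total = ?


Favorable outcomes (roll = 12): 1
Total outcomes = 14
P = 1/14 = 0.0714

P = 0.0714


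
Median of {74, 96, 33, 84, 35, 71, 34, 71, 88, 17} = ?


Sorted: 17, 33, 34, 35, 71, 71, 74, 84, 88, 96
n = 10 (even)
Middle values: 71 and 71
Median = (71+71)/2 = 71.0000

Median = 71.0000


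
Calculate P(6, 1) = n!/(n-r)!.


P(6,1) = 6!/5!
= 720/120
= 6

P(6,1) = 6


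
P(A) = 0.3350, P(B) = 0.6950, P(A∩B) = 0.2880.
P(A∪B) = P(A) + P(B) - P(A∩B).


P(A∪B) = 0.3350 + 0.6950 - 0.2880
= 1.0300 - 0.2880
= 0.7420

P(A∪B) = 0.7420


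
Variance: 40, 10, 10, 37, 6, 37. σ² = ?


Mean = 23.3333
Squared deviations: 277.7778, 177.7778, 177.7778, 186.7778, 300.4444, 186.7778
Sum = 1307.3333
Variance = 1307.3333/6 = 217.8889

Variance = 217.8889


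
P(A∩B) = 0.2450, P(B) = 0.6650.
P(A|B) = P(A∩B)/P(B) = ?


P(A|B) = 0.2450/0.6650 = 0.3684

P(A|B) = 0.3684


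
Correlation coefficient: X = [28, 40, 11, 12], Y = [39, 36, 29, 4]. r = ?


Mean X = 22.7500, Mean Y = 27.0000
SD X = 12.028612, SD Y = 13.765900
Cov = 110.500000
r = 110.500000/(12.028612*13.765900) = 0.6673

r = 0.6673


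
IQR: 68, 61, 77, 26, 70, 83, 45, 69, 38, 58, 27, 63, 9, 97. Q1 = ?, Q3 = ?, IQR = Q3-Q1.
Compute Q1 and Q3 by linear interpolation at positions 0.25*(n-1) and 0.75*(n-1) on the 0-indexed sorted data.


Sorted: 9, 26, 27, 38, 45, 58, 61, 63, 68, 69, 70, 77, 83, 97
Q1 (25th %ile) = 39.7500
Q3 (75th %ile) = 69.7500
IQR = 69.7500 - 39.7500 = 30.0000

IQR = 30.0000


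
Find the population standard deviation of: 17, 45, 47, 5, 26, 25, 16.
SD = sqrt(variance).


Mean = 25.8571
Variance = 203.5510
SD = sqrt(203.5510) = 14.2671

SD = 14.2671


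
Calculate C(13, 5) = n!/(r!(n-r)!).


C(13,5) = 13!/(5! × 8!)
= 6227020800/(120 × 40320)
= 1287

C(13,5) = 1287


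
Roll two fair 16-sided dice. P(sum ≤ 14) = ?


Total outcomes = 16×16 = 256
Favorable (sum ≤ 14): 91
P = 91/256 = 0.3555

P = 0.3555


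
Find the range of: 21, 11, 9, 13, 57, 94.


Max = 94, Min = 9
Range = 94 - 9 = 85

Range = 85


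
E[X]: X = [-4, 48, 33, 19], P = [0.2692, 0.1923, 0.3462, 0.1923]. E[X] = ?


E[X] = -4*0.2692 + 48*0.1923 + 33*0.3462 + 19*0.1923
= -1.0768 + 9.2304 + 11.4246 + 3.6537
= 23.2319

E[X] = 23.2319


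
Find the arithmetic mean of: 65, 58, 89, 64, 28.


Sum = 65 + 58 + 89 + 64 + 28 = 304
n = 5
Mean = 304/5 = 60.8000

Mean = 60.8000


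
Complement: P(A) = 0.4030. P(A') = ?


P(not A) = 1 - 0.4030 = 0.5970

P(not A) = 0.5970


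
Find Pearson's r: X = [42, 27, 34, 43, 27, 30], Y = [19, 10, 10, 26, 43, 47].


Mean X = 33.8333, Mean Y = 25.8333
SD X = 6.568020, SD Y = 14.667614
Cov = -24.527778
r = -24.527778/(6.568020*14.667614) = -0.2546

r = -0.2546


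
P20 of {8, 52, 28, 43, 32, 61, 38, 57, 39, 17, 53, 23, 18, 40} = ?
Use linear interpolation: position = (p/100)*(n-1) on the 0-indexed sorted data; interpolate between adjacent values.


Sorted: 8, 17, 18, 23, 28, 32, 38, 39, 40, 43, 52, 53, 57, 61
n = 14
Index = 20/100 * 13 = 2.6000
Lower = data[2] = 18, Upper = data[3] = 23
P20 = 18 + 0.6000*(5) = 21.0000

P20 = 21.0000


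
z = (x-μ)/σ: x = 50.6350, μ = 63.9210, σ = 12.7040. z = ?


z = (50.6350 - 63.9210)/12.7040
= -13.2860/12.7040
= -1.0458

z = -1.0458


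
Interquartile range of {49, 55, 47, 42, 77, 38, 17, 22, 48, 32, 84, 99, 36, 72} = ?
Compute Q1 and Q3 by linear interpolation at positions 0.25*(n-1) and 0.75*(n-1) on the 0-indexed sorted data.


Sorted: 17, 22, 32, 36, 38, 42, 47, 48, 49, 55, 72, 77, 84, 99
Q1 (25th %ile) = 36.5000
Q3 (75th %ile) = 67.7500
IQR = 67.7500 - 36.5000 = 31.2500

IQR = 31.2500


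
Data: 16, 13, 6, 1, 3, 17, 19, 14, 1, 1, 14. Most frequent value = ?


Frequencies: 1:3, 3:1, 6:1, 13:1, 14:2, 16:1, 17:1, 19:1
Max frequency = 3
Mode = 1

Mode = 1


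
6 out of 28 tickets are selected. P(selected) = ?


P = 6/28 = 0.2143

P = 0.2143


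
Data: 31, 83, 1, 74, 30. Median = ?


Sorted: 1, 30, 31, 74, 83
n = 5 (odd)
Middle value = 31

Median = 31


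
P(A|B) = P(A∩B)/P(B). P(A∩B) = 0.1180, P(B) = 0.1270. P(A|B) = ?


P(A|B) = 0.1180/0.1270 = 0.9291

P(A|B) = 0.9291


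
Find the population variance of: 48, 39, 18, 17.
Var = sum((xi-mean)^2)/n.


Mean = 30.5000
Squared deviations: 306.2500, 72.2500, 156.2500, 182.2500
Sum = 717.0000
Variance = 717.0000/4 = 179.2500

Variance = 179.2500


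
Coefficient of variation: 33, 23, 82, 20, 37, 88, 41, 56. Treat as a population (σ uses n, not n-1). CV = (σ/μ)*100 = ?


Mean = 47.5000
SD = 24.0364
CV = (24.0364/47.5000)*100 = 50.6030%

CV = 50.6030%


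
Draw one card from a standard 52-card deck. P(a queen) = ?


4 queens in 52 cards
P = 4/52 = 0.0769

P = 0.0769


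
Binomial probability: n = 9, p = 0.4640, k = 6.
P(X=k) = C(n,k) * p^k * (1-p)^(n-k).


C(9,6) = 84
p^6 = 0.009979
(1-p)^3 = 0.153991
P = 84 * 0.009979 * 0.153991 = 0.1291

P(X=6) = 0.1291


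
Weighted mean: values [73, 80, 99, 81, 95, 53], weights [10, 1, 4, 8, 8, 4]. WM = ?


Numerator = 73*10 + 80*1 + 99*4 + 81*8 + 95*8 + 53*4 = 2826
Denominator = 10 + 1 + 4 + 8 + 8 + 4 = 35
WM = 2826/35 = 80.7429

WM = 80.7429


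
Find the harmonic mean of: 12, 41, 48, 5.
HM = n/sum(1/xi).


Sum of reciprocals = 1/12 + 1/41 + 1/48 + 1/5 = 0.328557
HM = 4/0.328557 = 12.1745

HM = 12.1745


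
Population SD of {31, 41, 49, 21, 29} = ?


Mean = 34.2000
Variance = 95.3600
SD = sqrt(95.3600) = 9.7652

SD = 9.7652


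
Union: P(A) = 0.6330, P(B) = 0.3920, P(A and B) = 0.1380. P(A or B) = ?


P(A∪B) = 0.6330 + 0.3920 - 0.1380
= 1.0250 - 0.1380
= 0.8870

P(A∪B) = 0.8870


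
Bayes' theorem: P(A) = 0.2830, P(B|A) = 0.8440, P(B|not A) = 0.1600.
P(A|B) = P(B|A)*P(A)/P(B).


P(B) = P(B|A)*P(A) + P(B|A')*P(A')
= 0.8440*0.2830 + 0.1600*0.7170
= 0.238852 + 0.114720 = 0.353572
P(A|B) = 0.238852/0.353572 = 0.6755

P(A|B) = 0.6755


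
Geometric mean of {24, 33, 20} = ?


Product = 24 × 33 × 20 = 15840
GM = 15840^(1/3) = 25.1141

GM = 25.1141


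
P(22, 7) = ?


P(22,7) = 22!/15!
= 1124000727777607680000/1307674368000
= 859541760

P(22,7) = 859541760


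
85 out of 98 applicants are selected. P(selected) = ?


P = 85/98 = 0.8673

P = 0.8673


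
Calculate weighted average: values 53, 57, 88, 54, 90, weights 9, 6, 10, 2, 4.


Numerator = 53*9 + 57*6 + 88*10 + 54*2 + 90*4 = 2167
Denominator = 9 + 6 + 10 + 2 + 4 = 31
WM = 2167/31 = 69.9032

WM = 69.9032


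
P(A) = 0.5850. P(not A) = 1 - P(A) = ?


P(not A) = 1 - 0.5850 = 0.4150

P(not A) = 0.4150


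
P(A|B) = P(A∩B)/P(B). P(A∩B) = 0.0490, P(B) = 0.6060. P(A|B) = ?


P(A|B) = 0.0490/0.6060 = 0.0809

P(A|B) = 0.0809


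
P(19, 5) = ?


P(19,5) = 19!/14!
= 121645100408832000/87178291200
= 1395360

P(19,5) = 1395360


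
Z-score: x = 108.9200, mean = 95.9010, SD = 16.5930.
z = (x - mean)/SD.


z = (108.9200 - 95.9010)/16.5930
= 13.0190/16.5930
= 0.7846

z = 0.7846


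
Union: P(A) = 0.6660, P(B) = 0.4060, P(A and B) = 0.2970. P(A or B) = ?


P(A∪B) = 0.6660 + 0.4060 - 0.2970
= 1.0720 - 0.2970
= 0.7750

P(A∪B) = 0.7750


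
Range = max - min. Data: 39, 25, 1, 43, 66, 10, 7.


Max = 66, Min = 1
Range = 66 - 1 = 65

Range = 65


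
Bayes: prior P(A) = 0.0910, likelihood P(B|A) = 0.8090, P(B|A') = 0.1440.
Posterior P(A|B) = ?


P(B) = P(B|A)*P(A) + P(B|A')*P(A')
= 0.8090*0.0910 + 0.1440*0.9090
= 0.073619 + 0.130896 = 0.204515
P(A|B) = 0.073619/0.204515 = 0.3600

P(A|B) = 0.3600


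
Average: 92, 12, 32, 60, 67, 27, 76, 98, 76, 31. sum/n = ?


Sum = 92 + 12 + 32 + 60 + 67 + 27 + 76 + 98 + 76 + 31 = 571
n = 10
Mean = 571/10 = 57.1000

Mean = 57.1000


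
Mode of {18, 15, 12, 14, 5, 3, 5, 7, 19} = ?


Frequencies: 3:1, 5:2, 7:1, 12:1, 14:1, 15:1, 18:1, 19:1
Max frequency = 2
Mode = 5

Mode = 5


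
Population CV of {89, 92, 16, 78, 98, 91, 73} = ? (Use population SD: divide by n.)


Mean = 76.7143
SD = 26.0314
CV = (26.0314/76.7143)*100 = 33.9329%

CV = 33.9329%


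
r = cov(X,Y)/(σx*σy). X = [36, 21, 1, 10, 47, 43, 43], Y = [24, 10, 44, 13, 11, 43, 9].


Mean X = 28.7143, Mean Y = 22.0000
SD X = 16.790425, SD Y = 14.362650
Cov = -60.142857
r = -60.142857/(16.790425*14.362650) = -0.2494

r = -0.2494


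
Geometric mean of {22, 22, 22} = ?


Product = 22 × 22 × 22 = 10648
GM = 10648^(1/3) = 22.0000

GM = 22.0000


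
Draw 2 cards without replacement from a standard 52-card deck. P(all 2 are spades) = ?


P(all spades) = (13/52) × (12/51)
= 0.0588

P = 0.0588


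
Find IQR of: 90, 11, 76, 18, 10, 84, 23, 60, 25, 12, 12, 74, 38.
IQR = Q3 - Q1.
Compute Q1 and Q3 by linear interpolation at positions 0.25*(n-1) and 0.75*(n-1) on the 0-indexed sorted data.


Sorted: 10, 11, 12, 12, 18, 23, 25, 38, 60, 74, 76, 84, 90
Q1 (25th %ile) = 12.0000
Q3 (75th %ile) = 74.0000
IQR = 74.0000 - 12.0000 = 62.0000

IQR = 62.0000


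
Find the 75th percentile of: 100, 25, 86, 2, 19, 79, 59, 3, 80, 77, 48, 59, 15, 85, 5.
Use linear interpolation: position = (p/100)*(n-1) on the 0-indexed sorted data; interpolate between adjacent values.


Sorted: 2, 3, 5, 15, 19, 25, 48, 59, 59, 77, 79, 80, 85, 86, 100
n = 15
Index = 75/100 * 14 = 10.5000
Lower = data[10] = 79, Upper = data[11] = 80
P75 = 79 + 0.5000*(1) = 79.5000

P75 = 79.5000


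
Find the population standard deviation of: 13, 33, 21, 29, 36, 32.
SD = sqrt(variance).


Mean = 27.3333
Variance = 62.8889
SD = sqrt(62.8889) = 7.9303

SD = 7.9303


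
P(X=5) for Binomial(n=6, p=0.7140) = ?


C(6,5) = 6
p^5 = 0.185563
(1-p)^1 = 0.286000
P = 6 * 0.185563 * 0.286000 = 0.3184

P(X=5) = 0.3184


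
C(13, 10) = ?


C(13,10) = 13!/(10! × 3!)
= 6227020800/(3628800 × 6)
= 286

C(13,10) = 286


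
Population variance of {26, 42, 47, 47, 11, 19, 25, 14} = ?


Mean = 28.8750
Squared deviations: 8.2656, 172.2656, 328.5156, 328.5156, 319.5156, 97.5156, 15.0156, 221.2656
Sum = 1490.8750
Variance = 1490.8750/8 = 186.3594

Variance = 186.3594


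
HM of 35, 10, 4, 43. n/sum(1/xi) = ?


Sum of reciprocals = 1/35 + 1/10 + 1/4 + 1/43 = 0.401827
HM = 4/0.401827 = 9.9545

HM = 9.9545


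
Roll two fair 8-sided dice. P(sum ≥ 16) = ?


Total outcomes = 8×8 = 64
Favorable (sum ≥ 16): 1
P = 1/64 = 0.0156

P = 0.0156


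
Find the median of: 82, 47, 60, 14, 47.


Sorted: 14, 47, 47, 60, 82
n = 5 (odd)
Middle value = 47

Median = 47


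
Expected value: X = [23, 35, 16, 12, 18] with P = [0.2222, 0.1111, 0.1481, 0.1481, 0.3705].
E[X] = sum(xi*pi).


E[X] = 23*0.2222 + 35*0.1111 + 16*0.1481 + 12*0.1481 + 18*0.3705
= 5.1106 + 3.8885 + 2.3696 + 1.7772 + 6.6690
= 19.8149

E[X] = 19.8149


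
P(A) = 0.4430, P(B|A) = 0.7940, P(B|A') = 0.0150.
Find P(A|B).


P(B) = P(B|A)*P(A) + P(B|A')*P(A')
= 0.7940*0.4430 + 0.0150*0.5570
= 0.351742 + 0.008355 = 0.360097
P(A|B) = 0.351742/0.360097 = 0.9768

P(A|B) = 0.9768


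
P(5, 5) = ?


P(5,5) = 5!/0!
= 120/1
= 120

P(5,5) = 120


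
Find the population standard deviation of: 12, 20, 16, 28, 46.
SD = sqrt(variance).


Mean = 24.4000
Variance = 144.6400
SD = sqrt(144.6400) = 12.0266

SD = 12.0266


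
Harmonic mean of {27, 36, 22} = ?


Sum of reciprocals = 1/27 + 1/36 + 1/22 = 0.110269
HM = 3/0.110269 = 27.2061

HM = 27.2061


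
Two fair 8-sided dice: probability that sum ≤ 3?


Total outcomes = 8×8 = 64
Favorable (sum ≤ 3): 3
P = 3/64 = 0.0469

P = 0.0469


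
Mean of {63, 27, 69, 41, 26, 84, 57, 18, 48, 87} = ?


Sum = 63 + 27 + 69 + 41 + 26 + 84 + 57 + 18 + 48 + 87 = 520
n = 10
Mean = 520/10 = 52.0000

Mean = 52.0000


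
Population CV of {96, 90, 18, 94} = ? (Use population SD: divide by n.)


Mean = 74.5000
SD = 32.6917
CV = (32.6917/74.5000)*100 = 43.8815%

CV = 43.8815%


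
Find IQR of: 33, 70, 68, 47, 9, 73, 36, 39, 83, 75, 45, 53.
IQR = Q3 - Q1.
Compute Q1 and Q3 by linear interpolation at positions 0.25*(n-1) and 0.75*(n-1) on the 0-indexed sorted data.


Sorted: 9, 33, 36, 39, 45, 47, 53, 68, 70, 73, 75, 83
Q1 (25th %ile) = 38.2500
Q3 (75th %ile) = 70.7500
IQR = 70.7500 - 38.2500 = 32.5000

IQR = 32.5000


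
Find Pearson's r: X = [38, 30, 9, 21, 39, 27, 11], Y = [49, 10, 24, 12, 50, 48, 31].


Mean X = 25.0000, Mean Y = 32.0000
SD X = 11.096975, SD Y = 16.115653
Cov = 88.142857
r = 88.142857/(11.096975*16.115653) = 0.4929

r = 0.4929


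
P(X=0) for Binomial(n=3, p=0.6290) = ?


C(3,0) = 1
p^0 = 1.000000
(1-p)^3 = 0.051065
P = 1 * 1.000000 * 0.051065 = 0.0511

P(X=0) = 0.0511


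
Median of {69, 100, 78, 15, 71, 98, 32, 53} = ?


Sorted: 15, 32, 53, 69, 71, 78, 98, 100
n = 8 (even)
Middle values: 69 and 71
Median = (69+71)/2 = 70.0000

Median = 70.0000


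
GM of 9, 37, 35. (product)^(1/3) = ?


Product = 9 × 37 × 35 = 11655
GM = 11655^(1/3) = 22.6727

GM = 22.6727


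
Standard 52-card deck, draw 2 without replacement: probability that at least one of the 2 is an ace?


P(at least one) = 1 - P(none)
P(none) = (48/52) × (47/51) = 0.850679
P(at least one) = 1 - 0.850679 = 0.1493

P = 0.1493


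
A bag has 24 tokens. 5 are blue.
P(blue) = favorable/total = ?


P = 5/24 = 0.2083

P = 0.2083


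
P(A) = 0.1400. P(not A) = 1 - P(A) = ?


P(not A) = 1 - 0.1400 = 0.8600

P(not A) = 0.8600


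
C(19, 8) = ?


C(19,8) = 19!/(8! × 11!)
= 121645100408832000/(40320 × 39916800)
= 75582

C(19,8) = 75582


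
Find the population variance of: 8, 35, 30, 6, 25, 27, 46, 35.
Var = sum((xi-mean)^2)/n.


Mean = 26.5000
Squared deviations: 342.2500, 72.2500, 12.2500, 420.2500, 2.2500, 0.2500, 380.2500, 72.2500
Sum = 1302.0000
Variance = 1302.0000/8 = 162.7500

Variance = 162.7500


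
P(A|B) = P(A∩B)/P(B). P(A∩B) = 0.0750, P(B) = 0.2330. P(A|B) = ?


P(A|B) = 0.0750/0.2330 = 0.3219

P(A|B) = 0.3219


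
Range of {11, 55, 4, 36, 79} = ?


Max = 79, Min = 4
Range = 79 - 4 = 75

Range = 75


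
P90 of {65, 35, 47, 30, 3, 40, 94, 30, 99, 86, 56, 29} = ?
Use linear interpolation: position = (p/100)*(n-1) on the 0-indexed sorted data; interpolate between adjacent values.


Sorted: 3, 29, 30, 30, 35, 40, 47, 56, 65, 86, 94, 99
n = 12
Index = 90/100 * 11 = 9.9000
Lower = data[9] = 86, Upper = data[10] = 94
P90 = 86 + 0.9000*(8) = 93.2000

P90 = 93.2000


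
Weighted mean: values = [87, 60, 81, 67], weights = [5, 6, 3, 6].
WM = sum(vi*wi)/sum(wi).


Numerator = 87*5 + 60*6 + 81*3 + 67*6 = 1440
Denominator = 5 + 6 + 3 + 6 = 20
WM = 1440/20 = 72.0000

WM = 72.0000


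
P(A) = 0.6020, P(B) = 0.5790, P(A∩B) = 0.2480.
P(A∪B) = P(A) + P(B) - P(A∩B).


P(A∪B) = 0.6020 + 0.5790 - 0.2480
= 1.1810 - 0.2480
= 0.9330

P(A∪B) = 0.9330


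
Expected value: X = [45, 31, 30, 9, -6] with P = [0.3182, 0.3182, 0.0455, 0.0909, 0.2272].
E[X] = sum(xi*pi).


E[X] = 45*0.3182 + 31*0.3182 + 30*0.0455 + 9*0.0909 - 6*0.2272
= 14.3190 + 9.8642 + 1.3650 + 0.8181 - 1.3632
= 25.0031

E[X] = 25.0031


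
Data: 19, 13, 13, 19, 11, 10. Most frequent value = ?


Frequencies: 10:1, 11:1, 13:2, 19:2
Max frequency = 2
Mode = 13, 19

Mode = 13, 19


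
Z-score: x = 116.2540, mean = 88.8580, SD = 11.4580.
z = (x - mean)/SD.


z = (116.2540 - 88.8580)/11.4580
= 27.3960/11.4580
= 2.3910

z = 2.3910


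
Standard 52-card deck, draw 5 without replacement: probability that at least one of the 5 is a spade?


P(at least one) = 1 - P(none)
P(none) = (39/52) × (38/51) × (37/50) × (36/49) × (35/48) = 0.221534
P(at least one) = 1 - 0.221534 = 0.7785

P = 0.7785


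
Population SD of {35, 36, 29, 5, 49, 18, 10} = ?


Mean = 26.0000
Variance = 211.4286
SD = sqrt(211.4286) = 14.5406

SD = 14.5406


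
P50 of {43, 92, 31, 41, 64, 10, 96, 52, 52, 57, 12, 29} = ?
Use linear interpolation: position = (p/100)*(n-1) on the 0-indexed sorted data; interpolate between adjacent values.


Sorted: 10, 12, 29, 31, 41, 43, 52, 52, 57, 64, 92, 96
n = 12
Index = 50/100 * 11 = 5.5000
Lower = data[5] = 43, Upper = data[6] = 52
P50 = 43 + 0.5000*(9) = 47.5000

P50 = 47.5000


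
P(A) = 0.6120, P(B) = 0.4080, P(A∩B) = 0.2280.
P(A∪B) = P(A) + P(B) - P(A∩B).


P(A∪B) = 0.6120 + 0.4080 - 0.2280
= 1.0200 - 0.2280
= 0.7920

P(A∪B) = 0.7920


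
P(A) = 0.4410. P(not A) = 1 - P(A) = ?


P(not A) = 1 - 0.4410 = 0.5590

P(not A) = 0.5590


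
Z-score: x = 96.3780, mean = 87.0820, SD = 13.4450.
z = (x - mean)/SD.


z = (96.3780 - 87.0820)/13.4450
= 9.2960/13.4450
= 0.6914

z = 0.6914


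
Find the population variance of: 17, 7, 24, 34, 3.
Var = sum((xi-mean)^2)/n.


Mean = 17.0000
Squared deviations: 0, 100.0000, 49.0000, 289.0000, 196.0000
Sum = 634.0000
Variance = 634.0000/5 = 126.8000

Variance = 126.8000


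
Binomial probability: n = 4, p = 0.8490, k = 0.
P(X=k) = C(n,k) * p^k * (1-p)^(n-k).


C(4,0) = 1
p^0 = 1.000000
(1-p)^4 = 0.000520
P = 1 * 1.000000 * 0.000520 = 0.0005

P(X=0) = 0.0005


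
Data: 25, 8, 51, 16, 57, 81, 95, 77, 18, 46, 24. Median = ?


Sorted: 8, 16, 18, 24, 25, 46, 51, 57, 77, 81, 95
n = 11 (odd)
Middle value = 46

Median = 46


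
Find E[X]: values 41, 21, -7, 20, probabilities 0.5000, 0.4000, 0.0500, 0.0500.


E[X] = 41*0.5000 + 21*0.4000 - 7*0.0500 + 20*0.0500
= 20.5000 + 8.4000 - 0.3500 + 1.0000
= 29.5500

E[X] = 29.5500


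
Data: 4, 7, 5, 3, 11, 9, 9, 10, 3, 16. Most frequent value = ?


Frequencies: 3:2, 4:1, 5:1, 7:1, 9:2, 10:1, 11:1, 16:1
Max frequency = 2
Mode = 3, 9

Mode = 3, 9


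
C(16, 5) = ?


C(16,5) = 16!/(5! × 11!)
= 20922789888000/(120 × 39916800)
= 4368

C(16,5) = 4368


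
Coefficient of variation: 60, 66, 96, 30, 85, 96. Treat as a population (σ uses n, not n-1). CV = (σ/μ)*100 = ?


Mean = 72.1667
SD = 23.3268
CV = (23.3268/72.1667)*100 = 32.3235%

CV = 32.3235%


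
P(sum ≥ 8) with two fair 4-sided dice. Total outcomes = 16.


Total outcomes = 4×4 = 16
Favorable (sum ≥ 8): 1
P = 1/16 = 0.0625

P = 0.0625


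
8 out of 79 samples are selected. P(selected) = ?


P = 8/79 = 0.1013

P = 0.1013


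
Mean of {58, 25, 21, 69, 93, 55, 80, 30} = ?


Sum = 58 + 25 + 21 + 69 + 93 + 55 + 80 + 30 = 431
n = 8
Mean = 431/8 = 53.8750

Mean = 53.8750


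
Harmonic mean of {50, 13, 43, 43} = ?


Sum of reciprocals = 1/50 + 1/13 + 1/43 + 1/43 = 0.143435
HM = 4/0.143435 = 27.8873

HM = 27.8873


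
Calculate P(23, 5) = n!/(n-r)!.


P(23,5) = 23!/18!
= 25852016738884976640000/6402373705728000
= 4037880

P(23,5) = 4037880


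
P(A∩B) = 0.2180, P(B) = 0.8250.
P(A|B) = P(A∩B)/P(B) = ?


P(A|B) = 0.2180/0.8250 = 0.2642

P(A|B) = 0.2642


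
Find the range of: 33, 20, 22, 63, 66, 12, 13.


Max = 66, Min = 12
Range = 66 - 12 = 54

Range = 54


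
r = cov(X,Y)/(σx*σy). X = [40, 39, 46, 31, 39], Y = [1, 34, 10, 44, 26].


Mean X = 39.0000, Mean Y = 23.0000
SD X = 4.774935, SD Y = 15.646086
Cov = -56.200000
r = -56.200000/(4.774935*15.646086) = -0.7523

r = -0.7523


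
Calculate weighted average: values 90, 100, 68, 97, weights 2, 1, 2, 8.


Numerator = 90*2 + 100*1 + 68*2 + 97*8 = 1192
Denominator = 2 + 1 + 2 + 8 = 13
WM = 1192/13 = 91.6923

WM = 91.6923


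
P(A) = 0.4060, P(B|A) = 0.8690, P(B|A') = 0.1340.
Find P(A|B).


P(B) = P(B|A)*P(A) + P(B|A')*P(A')
= 0.8690*0.4060 + 0.1340*0.5940
= 0.352814 + 0.079596 = 0.432410
P(A|B) = 0.352814/0.432410 = 0.8159

P(A|B) = 0.8159


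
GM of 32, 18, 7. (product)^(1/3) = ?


Product = 32 × 18 × 7 = 4032
GM = 4032^(1/3) = 15.9162

GM = 15.9162


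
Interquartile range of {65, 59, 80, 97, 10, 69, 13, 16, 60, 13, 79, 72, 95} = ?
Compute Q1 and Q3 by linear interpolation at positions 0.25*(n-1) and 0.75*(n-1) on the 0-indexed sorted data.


Sorted: 10, 13, 13, 16, 59, 60, 65, 69, 72, 79, 80, 95, 97
Q1 (25th %ile) = 16.0000
Q3 (75th %ile) = 79.0000
IQR = 79.0000 - 16.0000 = 63.0000

IQR = 63.0000


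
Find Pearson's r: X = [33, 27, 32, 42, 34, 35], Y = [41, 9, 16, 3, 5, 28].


Mean X = 33.8333, Mean Y = 17.0000
SD X = 4.450343, SD Y = 13.552368
Cov = -11.166667
r = -11.166667/(4.450343*13.552368) = -0.1851

r = -0.1851


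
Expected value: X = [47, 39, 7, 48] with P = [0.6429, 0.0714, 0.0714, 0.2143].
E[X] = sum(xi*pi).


E[X] = 47*0.6429 + 39*0.0714 + 7*0.0714 + 48*0.2143
= 30.2163 + 2.7846 + 0.4998 + 10.2864
= 43.7871

E[X] = 43.7871


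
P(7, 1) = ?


P(7,1) = 7!/6!
= 5040/720
= 7

P(7,1) = 7


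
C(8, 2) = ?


C(8,2) = 8!/(2! × 6!)
= 40320/(2 × 720)
= 28

C(8,2) = 28


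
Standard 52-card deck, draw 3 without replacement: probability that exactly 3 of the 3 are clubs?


Hypergeometric: P(X=3) = C(13,3)·C(39,0) / C(52,3)
= 286 × 1 / 22100
= 286/22100 = 0.0129

P = 0.0129


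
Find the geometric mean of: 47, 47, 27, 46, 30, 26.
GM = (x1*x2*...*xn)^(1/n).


Product = 47 × 47 × 27 × 46 × 30 × 26 = 2139990840
GM = 2139990840^(1/6) = 35.8979

GM = 35.8979


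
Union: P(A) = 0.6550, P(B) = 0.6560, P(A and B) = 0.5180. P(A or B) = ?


P(A∪B) = 0.6550 + 0.6560 - 0.5180
= 1.3110 - 0.5180
= 0.7930

P(A∪B) = 0.7930


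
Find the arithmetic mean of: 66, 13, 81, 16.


Sum = 66 + 13 + 81 + 16 = 176
n = 4
Mean = 176/4 = 44.0000

Mean = 44.0000


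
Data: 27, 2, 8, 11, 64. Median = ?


Sorted: 2, 8, 11, 27, 64
n = 5 (odd)
Middle value = 11

Median = 11


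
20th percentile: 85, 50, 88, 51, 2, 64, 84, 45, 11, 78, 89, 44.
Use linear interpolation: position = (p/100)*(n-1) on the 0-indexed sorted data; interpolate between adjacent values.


Sorted: 2, 11, 44, 45, 50, 51, 64, 78, 84, 85, 88, 89
n = 12
Index = 20/100 * 11 = 2.2000
Lower = data[2] = 44, Upper = data[3] = 45
P20 = 44 + 0.2000*(1) = 44.2000

P20 = 44.2000


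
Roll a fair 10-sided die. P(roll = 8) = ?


Favorable outcomes (roll = 8): 1
Total outcomes = 10
P = 1/10 = 0.1000

P = 0.1000


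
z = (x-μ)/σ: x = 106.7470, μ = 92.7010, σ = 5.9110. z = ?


z = (106.7470 - 92.7010)/5.9110
= 14.0460/5.9110
= 2.3762

z = 2.3762


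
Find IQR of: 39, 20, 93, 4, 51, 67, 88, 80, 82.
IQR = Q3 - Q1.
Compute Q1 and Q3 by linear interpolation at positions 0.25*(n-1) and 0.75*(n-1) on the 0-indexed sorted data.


Sorted: 4, 20, 39, 51, 67, 80, 82, 88, 93
Q1 (25th %ile) = 39.0000
Q3 (75th %ile) = 82.0000
IQR = 82.0000 - 39.0000 = 43.0000

IQR = 43.0000


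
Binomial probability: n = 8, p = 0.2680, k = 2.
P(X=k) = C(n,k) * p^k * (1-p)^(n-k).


C(8,2) = 28
p^2 = 0.071824
(1-p)^6 = 0.153839
P = 28 * 0.071824 * 0.153839 = 0.3094

P(X=2) = 0.3094


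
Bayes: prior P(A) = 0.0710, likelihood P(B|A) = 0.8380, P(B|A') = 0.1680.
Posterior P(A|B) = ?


P(B) = P(B|A)*P(A) + P(B|A')*P(A')
= 0.8380*0.0710 + 0.1680*0.9290
= 0.059498 + 0.156072 = 0.215570
P(A|B) = 0.059498/0.215570 = 0.2760

P(A|B) = 0.2760


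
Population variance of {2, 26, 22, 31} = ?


Mean = 20.2500
Squared deviations: 333.0625, 33.0625, 3.0625, 115.5625
Sum = 484.7500
Variance = 484.7500/4 = 121.1875

Variance = 121.1875


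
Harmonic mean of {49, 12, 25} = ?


Sum of reciprocals = 1/49 + 1/12 + 1/25 = 0.143741
HM = 3/0.143741 = 20.8708

HM = 20.8708


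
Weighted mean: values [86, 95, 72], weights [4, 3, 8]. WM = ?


Numerator = 86*4 + 95*3 + 72*8 = 1205
Denominator = 4 + 3 + 8 = 15
WM = 1205/15 = 80.3333

WM = 80.3333


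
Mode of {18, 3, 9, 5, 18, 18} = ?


Frequencies: 3:1, 5:1, 9:1, 18:3
Max frequency = 3
Mode = 18

Mode = 18


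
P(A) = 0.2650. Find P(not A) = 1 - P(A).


P(not A) = 1 - 0.2650 = 0.7350

P(not A) = 0.7350


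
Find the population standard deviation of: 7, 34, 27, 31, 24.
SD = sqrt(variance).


Mean = 24.6000
Variance = 89.0400
SD = sqrt(89.0400) = 9.4361

SD = 9.4361


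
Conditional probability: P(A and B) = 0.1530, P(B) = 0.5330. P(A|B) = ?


P(A|B) = 0.1530/0.5330 = 0.2871

P(A|B) = 0.2871


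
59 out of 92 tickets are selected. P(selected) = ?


P = 59/92 = 0.6413

P = 0.6413


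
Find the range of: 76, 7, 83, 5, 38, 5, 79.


Max = 83, Min = 5
Range = 83 - 5 = 78

Range = 78


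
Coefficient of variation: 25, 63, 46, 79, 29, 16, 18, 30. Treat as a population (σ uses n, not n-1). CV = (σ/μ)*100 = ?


Mean = 38.2500
SD = 21.1172
CV = (21.1172/38.2500)*100 = 55.2085%

CV = 55.2085%


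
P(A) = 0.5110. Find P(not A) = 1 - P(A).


P(not A) = 1 - 0.5110 = 0.4890

P(not A) = 0.4890


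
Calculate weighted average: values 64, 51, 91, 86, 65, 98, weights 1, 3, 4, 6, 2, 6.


Numerator = 64*1 + 51*3 + 91*4 + 86*6 + 65*2 + 98*6 = 1815
Denominator = 1 + 3 + 4 + 6 + 2 + 6 = 22
WM = 1815/22 = 82.5000

WM = 82.5000


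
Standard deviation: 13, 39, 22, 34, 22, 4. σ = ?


Mean = 22.3333
Variance = 139.5556
SD = sqrt(139.5556) = 11.8134

SD = 11.8134


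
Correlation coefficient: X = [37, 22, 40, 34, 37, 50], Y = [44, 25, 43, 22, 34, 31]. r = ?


Mean X = 36.6667, Mean Y = 33.1667
SD X = 8.279828, SD Y = 8.274794
Cov = 26.222222
r = 26.222222/(8.279828*8.274794) = 0.3827

r = 0.3827


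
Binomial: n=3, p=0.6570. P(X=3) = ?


C(3,3) = 1
p^3 = 0.283593
(1-p)^0 = 1.000000
P = 1 * 0.283593 * 1.000000 = 0.2836

P(X=3) = 0.2836


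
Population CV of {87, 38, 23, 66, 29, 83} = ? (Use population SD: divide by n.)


Mean = 54.3333
SD = 25.5452
CV = (25.5452/54.3333)*100 = 47.0156%

CV = 47.0156%


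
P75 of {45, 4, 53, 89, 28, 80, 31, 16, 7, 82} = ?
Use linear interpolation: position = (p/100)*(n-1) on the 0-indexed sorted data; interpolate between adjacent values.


Sorted: 4, 7, 16, 28, 31, 45, 53, 80, 82, 89
n = 10
Index = 75/100 * 9 = 6.7500
Lower = data[6] = 53, Upper = data[7] = 80
P75 = 53 + 0.7500*(27) = 73.2500

P75 = 73.2500


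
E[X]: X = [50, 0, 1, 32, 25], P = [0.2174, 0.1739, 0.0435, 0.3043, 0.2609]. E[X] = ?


E[X] = 50*0.2174 + 0*0.1739 + 1*0.0435 + 32*0.3043 + 25*0.2609
= 10.8700 + 0 + 0.0435 + 9.7376 + 6.5225
= 27.1736

E[X] = 27.1736


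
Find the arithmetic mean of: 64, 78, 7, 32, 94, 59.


Sum = 64 + 78 + 7 + 32 + 94 + 59 = 334
n = 6
Mean = 334/6 = 55.6667

Mean = 55.6667


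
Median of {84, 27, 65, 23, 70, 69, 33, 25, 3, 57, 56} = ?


Sorted: 3, 23, 25, 27, 33, 56, 57, 65, 69, 70, 84
n = 11 (odd)
Middle value = 56

Median = 56


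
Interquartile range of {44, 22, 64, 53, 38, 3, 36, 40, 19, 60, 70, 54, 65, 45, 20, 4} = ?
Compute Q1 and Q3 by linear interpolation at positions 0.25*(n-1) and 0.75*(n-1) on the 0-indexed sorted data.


Sorted: 3, 4, 19, 20, 22, 36, 38, 40, 44, 45, 53, 54, 60, 64, 65, 70
Q1 (25th %ile) = 21.5000
Q3 (75th %ile) = 55.5000
IQR = 55.5000 - 21.5000 = 34.0000

IQR = 34.0000


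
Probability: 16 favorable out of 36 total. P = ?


P = 16/36 = 0.4444

P = 0.4444


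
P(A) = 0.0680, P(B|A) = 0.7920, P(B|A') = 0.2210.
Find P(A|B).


P(B) = P(B|A)*P(A) + P(B|A')*P(A')
= 0.7920*0.0680 + 0.2210*0.9320
= 0.053856 + 0.205972 = 0.259828
P(A|B) = 0.053856/0.259828 = 0.2073

P(A|B) = 0.2073


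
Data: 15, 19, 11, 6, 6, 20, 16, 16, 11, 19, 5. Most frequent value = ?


Frequencies: 5:1, 6:2, 11:2, 15:1, 16:2, 19:2, 20:1
Max frequency = 2
Mode = 6, 11, 16, 19

Mode = 6, 11, 16, 19


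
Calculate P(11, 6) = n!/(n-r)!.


P(11,6) = 11!/5!
= 39916800/120
= 332640

P(11,6) = 332640


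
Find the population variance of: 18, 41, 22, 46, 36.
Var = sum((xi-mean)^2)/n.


Mean = 32.6000
Squared deviations: 213.1600, 70.5600, 112.3600, 179.5600, 11.5600
Sum = 587.2000
Variance = 587.2000/5 = 117.4400

Variance = 117.4400


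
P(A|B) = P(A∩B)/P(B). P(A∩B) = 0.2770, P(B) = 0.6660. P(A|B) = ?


P(A|B) = 0.2770/0.6660 = 0.4159

P(A|B) = 0.4159


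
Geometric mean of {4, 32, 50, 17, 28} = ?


Product = 4 × 32 × 50 × 17 × 28 = 3046400
GM = 3046400^(1/5) = 19.8042

GM = 19.8042


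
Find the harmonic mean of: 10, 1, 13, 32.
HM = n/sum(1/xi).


Sum of reciprocals = 1/10 + 1/1 + 1/13 + 1/32 = 1.208173
HM = 4/1.208173 = 3.3108

HM = 3.3108


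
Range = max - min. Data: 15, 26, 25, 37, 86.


Max = 86, Min = 15
Range = 86 - 15 = 71

Range = 71


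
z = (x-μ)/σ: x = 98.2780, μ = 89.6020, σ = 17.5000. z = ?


z = (98.2780 - 89.6020)/17.5000
= 8.6760/17.5000
= 0.4958

z = 0.4958


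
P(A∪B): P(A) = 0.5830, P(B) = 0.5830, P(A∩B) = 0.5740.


P(A∪B) = 0.5830 + 0.5830 - 0.5740
= 1.1660 - 0.5740
= 0.5920

P(A∪B) = 0.5920


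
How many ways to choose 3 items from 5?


C(5,3) = 5!/(3! × 2!)
= 120/(6 × 2)
= 10

C(5,3) = 10


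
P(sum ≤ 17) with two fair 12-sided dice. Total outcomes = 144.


Total outcomes = 12×12 = 144
Favorable (sum ≤ 17): 116
P = 116/144 = 0.8056

P = 0.8056


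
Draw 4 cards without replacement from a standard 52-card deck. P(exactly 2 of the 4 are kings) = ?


Hypergeometric: P(X=2) = C(4,2)·C(48,2) / C(52,4)
= 6 × 1128 / 270725
= 6768/270725 = 0.0250

P = 0.0250


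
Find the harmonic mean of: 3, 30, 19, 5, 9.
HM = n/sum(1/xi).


Sum of reciprocals = 1/3 + 1/30 + 1/19 + 1/5 + 1/9 = 0.730409
HM = 5/0.730409 = 6.8455

HM = 6.8455


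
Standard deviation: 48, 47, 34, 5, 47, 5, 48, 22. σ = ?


Mean = 32.0000
Variance = 315.5000
SD = sqrt(315.5000) = 17.7623

SD = 17.7623


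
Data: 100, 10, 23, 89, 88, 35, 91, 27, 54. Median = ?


Sorted: 10, 23, 27, 35, 54, 88, 89, 91, 100
n = 9 (odd)
Middle value = 54

Median = 54


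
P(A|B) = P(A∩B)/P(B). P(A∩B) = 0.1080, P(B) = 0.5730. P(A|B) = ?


P(A|B) = 0.1080/0.5730 = 0.1885

P(A|B) = 0.1885


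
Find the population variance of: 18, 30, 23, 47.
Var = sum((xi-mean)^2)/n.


Mean = 29.5000
Squared deviations: 132.2500, 0.2500, 42.2500, 306.2500
Sum = 481.0000
Variance = 481.0000/4 = 120.2500

Variance = 120.2500


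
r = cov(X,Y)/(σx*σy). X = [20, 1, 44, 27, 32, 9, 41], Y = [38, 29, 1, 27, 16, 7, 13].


Mean X = 24.8571, Mean Y = 18.7143
SD X = 14.768969, SD Y = 12.173910
Cov = -83.755102
r = -83.755102/(14.768969*12.173910) = -0.4658

r = -0.4658


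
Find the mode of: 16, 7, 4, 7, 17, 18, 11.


Frequencies: 4:1, 7:2, 11:1, 16:1, 17:1, 18:1
Max frequency = 2
Mode = 7

Mode = 7


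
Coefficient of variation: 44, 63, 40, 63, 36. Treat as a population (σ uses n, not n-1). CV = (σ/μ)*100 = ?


Mean = 49.2000
SD = 11.5482
CV = (11.5482/49.2000)*100 = 23.4719%

CV = 23.4719%


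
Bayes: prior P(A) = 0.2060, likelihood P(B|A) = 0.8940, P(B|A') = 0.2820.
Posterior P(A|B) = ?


P(B) = P(B|A)*P(A) + P(B|A')*P(A')
= 0.8940*0.2060 + 0.2820*0.7940
= 0.184164 + 0.223908 = 0.408072
P(A|B) = 0.184164/0.408072 = 0.4513

P(A|B) = 0.4513


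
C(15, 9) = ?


C(15,9) = 15!/(9! × 6!)
= 1307674368000/(362880 × 720)
= 5005

C(15,9) = 5005


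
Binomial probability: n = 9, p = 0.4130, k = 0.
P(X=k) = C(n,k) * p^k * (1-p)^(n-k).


C(9,0) = 1
p^0 = 1.000000
(1-p)^9 = 0.008275
P = 1 * 1.000000 * 0.008275 = 0.0083

P(X=0) = 0.0083


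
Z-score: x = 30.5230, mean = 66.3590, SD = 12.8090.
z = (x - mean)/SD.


z = (30.5230 - 66.3590)/12.8090
= -35.8360/12.8090
= -2.7977

z = -2.7977


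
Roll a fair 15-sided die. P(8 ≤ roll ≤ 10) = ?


Favorable outcomes (8 ≤ roll ≤ 10): 3
Total outcomes = 15
P = 3/15 = 0.2000

P = 0.2000


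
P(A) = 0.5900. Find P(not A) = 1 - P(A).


P(not A) = 1 - 0.5900 = 0.4100

P(not A) = 0.4100


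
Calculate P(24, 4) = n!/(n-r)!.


P(24,4) = 24!/20!
= 620448401733239439360000/2432902008176640000
= 255024

P(24,4) = 255024


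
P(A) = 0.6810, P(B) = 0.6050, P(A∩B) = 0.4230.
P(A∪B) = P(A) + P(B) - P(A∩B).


P(A∪B) = 0.6810 + 0.6050 - 0.4230
= 1.2860 - 0.4230
= 0.8630

P(A∪B) = 0.8630


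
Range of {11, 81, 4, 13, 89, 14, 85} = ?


Max = 89, Min = 4
Range = 89 - 4 = 85

Range = 85


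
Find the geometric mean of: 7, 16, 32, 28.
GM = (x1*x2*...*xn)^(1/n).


Product = 7 × 16 × 32 × 28 = 100352
GM = 100352^(1/4) = 17.7984

GM = 17.7984


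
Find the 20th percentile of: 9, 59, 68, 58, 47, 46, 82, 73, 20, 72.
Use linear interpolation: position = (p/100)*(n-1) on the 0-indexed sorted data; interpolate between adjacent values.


Sorted: 9, 20, 46, 47, 58, 59, 68, 72, 73, 82
n = 10
Index = 20/100 * 9 = 1.8000
Lower = data[1] = 20, Upper = data[2] = 46
P20 = 20 + 0.8000*(26) = 40.8000

P20 = 40.8000


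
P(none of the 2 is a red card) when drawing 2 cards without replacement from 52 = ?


P(no red cards) = (26/52) × (25/51)
= 0.2451

P = 0.2451


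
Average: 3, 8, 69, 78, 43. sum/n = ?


Sum = 3 + 8 + 69 + 78 + 43 = 201
n = 5
Mean = 201/5 = 40.2000

Mean = 40.2000


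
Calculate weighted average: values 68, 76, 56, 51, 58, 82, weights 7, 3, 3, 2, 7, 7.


Numerator = 68*7 + 76*3 + 56*3 + 51*2 + 58*7 + 82*7 = 1954
Denominator = 7 + 3 + 3 + 2 + 7 + 7 = 29
WM = 1954/29 = 67.3793

WM = 67.3793


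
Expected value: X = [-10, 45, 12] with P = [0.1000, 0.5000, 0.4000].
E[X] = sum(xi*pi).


E[X] = -10*0.1000 + 45*0.5000 + 12*0.4000
= -1.0000 + 22.5000 + 4.8000
= 26.3000

E[X] = 26.3000


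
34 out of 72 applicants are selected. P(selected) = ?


P = 34/72 = 0.4722

P = 0.4722


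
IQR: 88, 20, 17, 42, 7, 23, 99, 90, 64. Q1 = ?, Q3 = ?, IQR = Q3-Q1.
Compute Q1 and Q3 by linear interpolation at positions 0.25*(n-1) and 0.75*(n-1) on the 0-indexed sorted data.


Sorted: 7, 17, 20, 23, 42, 64, 88, 90, 99
Q1 (25th %ile) = 20.0000
Q3 (75th %ile) = 88.0000
IQR = 88.0000 - 20.0000 = 68.0000

IQR = 68.0000


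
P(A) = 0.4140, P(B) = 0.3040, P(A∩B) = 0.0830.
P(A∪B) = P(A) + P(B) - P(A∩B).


P(A∪B) = 0.4140 + 0.3040 - 0.0830
= 0.7180 - 0.0830
= 0.6350

P(A∪B) = 0.6350


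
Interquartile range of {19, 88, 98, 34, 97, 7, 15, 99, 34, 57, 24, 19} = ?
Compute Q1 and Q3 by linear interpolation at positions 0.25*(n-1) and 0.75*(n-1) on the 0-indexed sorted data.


Sorted: 7, 15, 19, 19, 24, 34, 34, 57, 88, 97, 98, 99
Q1 (25th %ile) = 19.0000
Q3 (75th %ile) = 90.2500
IQR = 90.2500 - 19.0000 = 71.2500

IQR = 71.2500


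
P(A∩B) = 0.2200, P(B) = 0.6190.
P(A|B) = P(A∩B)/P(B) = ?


P(A|B) = 0.2200/0.6190 = 0.3554

P(A|B) = 0.3554


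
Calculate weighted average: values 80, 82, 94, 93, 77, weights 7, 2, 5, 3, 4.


Numerator = 80*7 + 82*2 + 94*5 + 93*3 + 77*4 = 1781
Denominator = 7 + 2 + 5 + 3 + 4 = 21
WM = 1781/21 = 84.8095

WM = 84.8095


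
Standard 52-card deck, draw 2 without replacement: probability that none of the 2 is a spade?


P(no spades) = (39/52) × (38/51)
= 0.5588

P = 0.5588


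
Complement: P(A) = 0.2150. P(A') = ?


P(not A) = 1 - 0.2150 = 0.7850

P(not A) = 0.7850


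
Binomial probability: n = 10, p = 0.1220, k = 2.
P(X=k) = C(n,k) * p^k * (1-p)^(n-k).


C(10,2) = 45
p^2 = 0.014884
(1-p)^8 = 0.353147
P = 45 * 0.014884 * 0.353147 = 0.2365

P(X=2) = 0.2365


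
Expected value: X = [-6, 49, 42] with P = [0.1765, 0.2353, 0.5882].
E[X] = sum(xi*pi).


E[X] = -6*0.1765 + 49*0.2353 + 42*0.5882
= -1.0590 + 11.5297 + 24.7044
= 35.1751

E[X] = 35.1751


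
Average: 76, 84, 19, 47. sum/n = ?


Sum = 76 + 84 + 19 + 47 = 226
n = 4
Mean = 226/4 = 56.5000

Mean = 56.5000


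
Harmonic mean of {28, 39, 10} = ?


Sum of reciprocals = 1/28 + 1/39 + 1/10 = 0.161355
HM = 3/0.161355 = 18.5925

HM = 18.5925


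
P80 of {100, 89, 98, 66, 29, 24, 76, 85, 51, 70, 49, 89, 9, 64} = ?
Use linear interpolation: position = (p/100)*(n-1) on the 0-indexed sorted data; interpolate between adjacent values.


Sorted: 9, 24, 29, 49, 51, 64, 66, 70, 76, 85, 89, 89, 98, 100
n = 14
Index = 80/100 * 13 = 10.4000
Lower = data[10] = 89, Upper = data[11] = 89
P80 = 89 + 0.4000*(0) = 89.0000

P80 = 89.0000


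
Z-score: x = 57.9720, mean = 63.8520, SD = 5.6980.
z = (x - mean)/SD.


z = (57.9720 - 63.8520)/5.6980
= -5.8800/5.6980
= -1.0319

z = -1.0319


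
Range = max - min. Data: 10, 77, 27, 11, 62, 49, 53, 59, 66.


Max = 77, Min = 10
Range = 77 - 10 = 67

Range = 67


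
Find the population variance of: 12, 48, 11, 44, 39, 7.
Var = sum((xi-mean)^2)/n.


Mean = 26.8333
Squared deviations: 220.0278, 448.0278, 250.6944, 294.6944, 148.0278, 393.3611
Sum = 1754.8333
Variance = 1754.8333/6 = 292.4722

Variance = 292.4722


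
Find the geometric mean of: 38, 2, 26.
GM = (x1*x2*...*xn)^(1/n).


Product = 38 × 2 × 26 = 1976
GM = 1976^(1/3) = 12.5486

GM = 12.5486


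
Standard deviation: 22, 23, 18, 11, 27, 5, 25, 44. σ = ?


Mean = 21.8750
Variance = 118.1094
SD = sqrt(118.1094) = 10.8678

SD = 10.8678


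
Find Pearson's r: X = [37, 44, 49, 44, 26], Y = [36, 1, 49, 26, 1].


Mean X = 40.0000, Mean Y = 22.6000
SD X = 7.974961, SD Y = 19.085073
Cov = 85.400000
r = 85.400000/(7.974961*19.085073) = 0.5611

r = 0.5611


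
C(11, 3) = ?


C(11,3) = 11!/(3! × 8!)
= 39916800/(6 × 40320)
= 165

C(11,3) = 165


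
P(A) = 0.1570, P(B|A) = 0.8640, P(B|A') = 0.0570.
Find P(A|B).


P(B) = P(B|A)*P(A) + P(B|A')*P(A')
= 0.8640*0.1570 + 0.0570*0.8430
= 0.135648 + 0.048051 = 0.183699
P(A|B) = 0.135648/0.183699 = 0.7384

P(A|B) = 0.7384


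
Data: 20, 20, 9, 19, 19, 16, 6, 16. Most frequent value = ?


Frequencies: 6:1, 9:1, 16:2, 19:2, 20:2
Max frequency = 2
Mode = 16, 19, 20

Mode = 16, 19, 20
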